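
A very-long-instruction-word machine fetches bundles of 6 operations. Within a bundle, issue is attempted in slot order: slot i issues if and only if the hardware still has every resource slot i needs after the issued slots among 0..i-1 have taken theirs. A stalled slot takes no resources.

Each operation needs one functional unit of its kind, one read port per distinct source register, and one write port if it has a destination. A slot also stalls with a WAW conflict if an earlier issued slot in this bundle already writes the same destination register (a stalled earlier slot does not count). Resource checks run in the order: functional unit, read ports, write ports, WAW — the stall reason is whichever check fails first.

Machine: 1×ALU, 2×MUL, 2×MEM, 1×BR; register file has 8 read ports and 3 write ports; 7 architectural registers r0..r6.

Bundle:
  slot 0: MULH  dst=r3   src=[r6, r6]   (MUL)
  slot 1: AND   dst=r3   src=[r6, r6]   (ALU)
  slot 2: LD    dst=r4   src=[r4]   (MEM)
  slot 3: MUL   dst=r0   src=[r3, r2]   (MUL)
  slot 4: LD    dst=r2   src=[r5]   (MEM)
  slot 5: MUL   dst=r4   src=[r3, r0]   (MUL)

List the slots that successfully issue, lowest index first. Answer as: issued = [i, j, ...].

(0) want 1×MUL +1rd +1wr — yes → AL1|MU1|ME2|BR1|rd7|wr2
(1) want 1×ALU +1rd +1wr — WAW → AL1|MU1|ME2|BR1|rd7|wr2
(2) want 1×MEM +1rd +1wr — yes → AL1|MU1|ME1|BR1|rd6|wr1
(3) want 1×MUL +2rd +1wr — yes → AL1|MU0|ME1|BR1|rd4|wr0
(4) want 1×MEM +1rd +1wr — WR_PORT → AL1|MU0|ME1|BR1|rd4|wr0
(5) want 1×MUL +2rd +1wr — FU → AL1|MU0|ME1|BR1|rd4|wr0

issued = [0, 2, 3]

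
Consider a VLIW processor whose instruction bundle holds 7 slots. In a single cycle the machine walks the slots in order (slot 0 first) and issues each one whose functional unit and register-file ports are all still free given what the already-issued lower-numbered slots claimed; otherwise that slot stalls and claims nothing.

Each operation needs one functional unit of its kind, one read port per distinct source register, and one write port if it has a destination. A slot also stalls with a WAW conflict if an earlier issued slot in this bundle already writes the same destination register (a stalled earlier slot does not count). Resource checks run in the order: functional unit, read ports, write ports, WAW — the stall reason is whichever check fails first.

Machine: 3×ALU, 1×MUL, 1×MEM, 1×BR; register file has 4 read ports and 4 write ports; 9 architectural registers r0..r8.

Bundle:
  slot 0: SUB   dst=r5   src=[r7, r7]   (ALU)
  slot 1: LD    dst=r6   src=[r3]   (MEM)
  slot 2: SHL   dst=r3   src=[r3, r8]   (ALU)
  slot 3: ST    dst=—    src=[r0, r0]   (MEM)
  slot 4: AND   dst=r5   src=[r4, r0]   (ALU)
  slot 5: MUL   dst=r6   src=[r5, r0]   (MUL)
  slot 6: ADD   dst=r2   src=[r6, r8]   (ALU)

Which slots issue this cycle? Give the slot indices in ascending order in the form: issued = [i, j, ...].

#0 ALU src=r7,r7 dispatched  <A:2 Mu:1 Ld:1 B:1 rd:3 wr:3>
#1 MEM src=r3 dispatched  <A:2 Mu:1 Ld:0 B:1 rd:2 wr:2>
#2 ALU src=r3,r8 dispatched  <A:1 Mu:1 Ld:0 B:1 rd:0 wr:1>
#3 MEM src=r0,r0 held:FU  <A:1 Mu:1 Ld:0 B:1 rd:0 wr:1>
#4 ALU src=r4,r0 held:RD_PORT  <A:1 Mu:1 Ld:0 B:1 rd:0 wr:1>
#5 MUL src=r5,r0 held:RD_PORT  <A:1 Mu:1 Ld:0 B:1 rd:0 wr:1>
#6 ALU src=r6,r8 held:RD_PORT  <A:1 Mu:1 Ld:0 B:1 rd:0 wr:1>

issued = [0, 1, 2]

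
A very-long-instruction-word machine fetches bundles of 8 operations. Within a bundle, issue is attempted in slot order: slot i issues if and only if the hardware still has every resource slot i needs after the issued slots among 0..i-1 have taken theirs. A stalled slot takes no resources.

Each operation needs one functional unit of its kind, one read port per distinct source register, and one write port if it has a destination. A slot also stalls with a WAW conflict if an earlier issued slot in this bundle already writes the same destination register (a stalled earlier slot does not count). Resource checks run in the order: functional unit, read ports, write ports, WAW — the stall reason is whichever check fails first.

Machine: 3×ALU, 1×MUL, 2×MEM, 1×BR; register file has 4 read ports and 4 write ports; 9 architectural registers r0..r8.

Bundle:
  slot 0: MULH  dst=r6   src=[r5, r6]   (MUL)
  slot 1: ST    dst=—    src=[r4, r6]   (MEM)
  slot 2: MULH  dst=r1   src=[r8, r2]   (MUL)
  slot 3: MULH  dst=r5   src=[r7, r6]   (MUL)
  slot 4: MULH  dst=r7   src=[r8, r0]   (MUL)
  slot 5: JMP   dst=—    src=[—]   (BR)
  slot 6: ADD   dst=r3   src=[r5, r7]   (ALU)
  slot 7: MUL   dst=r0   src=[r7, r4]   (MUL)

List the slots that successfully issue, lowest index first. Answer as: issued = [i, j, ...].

issued = [0, 1, 5]

slot 0 (MUL): ISSUE — free A3,Mu0,Ld2,B1 rp2 wp3
slot 1 (MEM): ISSUE — free A3,Mu0,Ld1,B1 rp0 wp3
slot 2 (MUL): stall FU — free A3,Mu0,Ld1,B1 rp0 wp3
slot 3 (MUL): stall FU — free A3,Mu0,Ld1,B1 rp0 wp3
slot 4 (MUL): stall FU — free A3,Mu0,Ld1,B1 rp0 wp3
slot 5 (BR): ISSUE — free A3,Mu0,Ld1,B0 rp0 wp3
slot 6 (ALU): stall RD_PORT — free A3,Mu0,Ld1,B0 rp0 wp3
slot 7 (MUL): stall FU — free A3,Mu0,Ld1,B0 rp0 wp3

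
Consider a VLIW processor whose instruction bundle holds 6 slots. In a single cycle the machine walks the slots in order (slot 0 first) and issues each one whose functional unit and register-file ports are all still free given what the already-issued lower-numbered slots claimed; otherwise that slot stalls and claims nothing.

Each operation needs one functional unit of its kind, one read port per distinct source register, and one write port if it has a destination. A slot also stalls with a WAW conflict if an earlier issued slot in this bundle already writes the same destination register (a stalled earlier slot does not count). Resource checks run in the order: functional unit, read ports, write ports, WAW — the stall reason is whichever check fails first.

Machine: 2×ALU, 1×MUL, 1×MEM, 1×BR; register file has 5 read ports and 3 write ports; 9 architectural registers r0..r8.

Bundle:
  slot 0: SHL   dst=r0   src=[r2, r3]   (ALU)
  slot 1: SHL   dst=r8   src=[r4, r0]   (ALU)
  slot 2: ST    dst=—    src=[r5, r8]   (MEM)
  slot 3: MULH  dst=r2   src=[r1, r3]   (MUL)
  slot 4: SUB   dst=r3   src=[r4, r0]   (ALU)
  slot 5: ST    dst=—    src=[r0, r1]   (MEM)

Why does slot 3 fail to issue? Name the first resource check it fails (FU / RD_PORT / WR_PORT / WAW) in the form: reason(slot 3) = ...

reason(slot 3) = RD_PORT

(0) want 1×ALU +2rd +1wr — yes → AL1|MU1|ME1|BR1|rd3|wr2
(1) want 1×ALU +2rd +1wr — yes → AL0|MU1|ME1|BR1|rd1|wr1
(2) want 1×MEM +2rd +0wr — RD_PORT → AL0|MU1|ME1|BR1|rd1|wr1
(3) want 1×MUL +2rd +1wr — RD_PORT → AL0|MU1|ME1|BR1|rd1|wr1
(4) want 1×ALU +2rd +1wr — FU → AL0|MU1|ME1|BR1|rd1|wr1
(5) want 1×MEM +2rd +0wr — RD_PORT → AL0|MU1|ME1|BR1|rd1|wr1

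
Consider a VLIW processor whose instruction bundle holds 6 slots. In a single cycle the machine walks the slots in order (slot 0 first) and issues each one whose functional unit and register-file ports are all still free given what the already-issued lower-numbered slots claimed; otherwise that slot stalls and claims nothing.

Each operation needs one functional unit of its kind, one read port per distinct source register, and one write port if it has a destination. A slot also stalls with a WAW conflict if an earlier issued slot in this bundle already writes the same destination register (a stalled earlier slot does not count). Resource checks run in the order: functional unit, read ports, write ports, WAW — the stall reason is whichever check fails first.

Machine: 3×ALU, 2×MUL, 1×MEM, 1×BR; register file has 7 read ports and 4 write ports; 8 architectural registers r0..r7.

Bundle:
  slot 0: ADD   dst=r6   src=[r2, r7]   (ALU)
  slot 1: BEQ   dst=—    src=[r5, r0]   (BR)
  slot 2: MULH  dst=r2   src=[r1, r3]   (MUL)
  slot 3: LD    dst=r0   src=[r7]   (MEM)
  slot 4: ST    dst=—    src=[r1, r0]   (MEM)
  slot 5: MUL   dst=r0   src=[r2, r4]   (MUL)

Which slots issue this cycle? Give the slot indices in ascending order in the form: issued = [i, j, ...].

issued = [0, 1, 2, 3]

slot 0 (ALU): ISSUE — free A2,Mu2,Ld1,B1 rp5 wp3
slot 1 (BR): ISSUE — free A2,Mu2,Ld1,B0 rp3 wp3
slot 2 (MUL): ISSUE — free A2,Mu1,Ld1,B0 rp1 wp2
slot 3 (MEM): ISSUE — free A2,Mu1,Ld0,B0 rp0 wp1
slot 4 (MEM): stall FU — free A2,Mu1,Ld0,B0 rp0 wp1
slot 5 (MUL): stall RD_PORT — free A2,Mu1,Ld0,B0 rp0 wp1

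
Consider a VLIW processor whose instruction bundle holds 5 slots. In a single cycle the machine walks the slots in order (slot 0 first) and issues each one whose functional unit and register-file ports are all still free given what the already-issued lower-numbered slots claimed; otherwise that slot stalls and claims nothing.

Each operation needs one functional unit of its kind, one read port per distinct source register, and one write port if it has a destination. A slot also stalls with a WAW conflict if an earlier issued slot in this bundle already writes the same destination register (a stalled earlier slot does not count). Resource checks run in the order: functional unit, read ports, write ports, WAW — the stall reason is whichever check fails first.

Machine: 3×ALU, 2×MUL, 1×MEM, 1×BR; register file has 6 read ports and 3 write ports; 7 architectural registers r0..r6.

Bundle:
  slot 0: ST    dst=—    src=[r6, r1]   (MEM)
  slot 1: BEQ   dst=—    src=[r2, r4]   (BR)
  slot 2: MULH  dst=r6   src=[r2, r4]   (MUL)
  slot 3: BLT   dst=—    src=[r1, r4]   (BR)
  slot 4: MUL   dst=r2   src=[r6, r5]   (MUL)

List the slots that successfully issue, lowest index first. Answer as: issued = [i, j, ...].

[0] MEM needs rd=2 wr=0: ok; after: ALU=3 MUL=2 MEM=0 BR=1, R=4, W=3
[1] BR needs rd=2 wr=0: ok; after: ALU=3 MUL=2 MEM=0 BR=0, R=2, W=3
[2] MUL needs rd=2 wr=1: ok; after: ALU=3 MUL=1 MEM=0 BR=0, R=0, W=2
[3] BR needs rd=2 wr=0: FU; after: ALU=3 MUL=1 MEM=0 BR=0, R=0, W=2
[4] MUL needs rd=2 wr=1: RD_PORT; after: ALU=3 MUL=1 MEM=0 BR=0, R=0, W=2

issued = [0, 1, 2]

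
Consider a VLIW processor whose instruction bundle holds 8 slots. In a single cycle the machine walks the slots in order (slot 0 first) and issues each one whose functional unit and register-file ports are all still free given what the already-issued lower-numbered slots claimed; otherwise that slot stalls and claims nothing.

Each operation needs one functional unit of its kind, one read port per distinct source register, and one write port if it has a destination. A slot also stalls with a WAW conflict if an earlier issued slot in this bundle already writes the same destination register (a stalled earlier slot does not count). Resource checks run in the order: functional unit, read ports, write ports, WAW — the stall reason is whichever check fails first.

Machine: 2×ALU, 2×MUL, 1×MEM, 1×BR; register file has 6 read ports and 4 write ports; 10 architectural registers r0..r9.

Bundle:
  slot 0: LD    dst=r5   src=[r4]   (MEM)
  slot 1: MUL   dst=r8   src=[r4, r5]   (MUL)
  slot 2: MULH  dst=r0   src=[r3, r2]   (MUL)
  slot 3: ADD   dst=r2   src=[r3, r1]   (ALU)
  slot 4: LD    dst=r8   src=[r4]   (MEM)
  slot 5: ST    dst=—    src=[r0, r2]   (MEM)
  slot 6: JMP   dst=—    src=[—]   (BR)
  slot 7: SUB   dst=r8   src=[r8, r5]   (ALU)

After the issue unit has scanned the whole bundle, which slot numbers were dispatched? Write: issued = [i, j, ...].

slot 0 (MEM): ISSUE — free A2,Mu2,Ld0,B1 rp5 wp3
slot 1 (MUL): ISSUE — free A2,Mu1,Ld0,B1 rp3 wp2
slot 2 (MUL): ISSUE — free A2,Mu0,Ld0,B1 rp1 wp1
slot 3 (ALU): stall RD_PORT — free A2,Mu0,Ld0,B1 rp1 wp1
slot 4 (MEM): stall FU — free A2,Mu0,Ld0,B1 rp1 wp1
slot 5 (MEM): stall FU — free A2,Mu0,Ld0,B1 rp1 wp1
slot 6 (BR): ISSUE — free A2,Mu0,Ld0,B0 rp1 wp1
slot 7 (ALU): stall RD_PORT — free A2,Mu0,Ld0,B0 rp1 wp1

issued = [0, 1, 2, 6]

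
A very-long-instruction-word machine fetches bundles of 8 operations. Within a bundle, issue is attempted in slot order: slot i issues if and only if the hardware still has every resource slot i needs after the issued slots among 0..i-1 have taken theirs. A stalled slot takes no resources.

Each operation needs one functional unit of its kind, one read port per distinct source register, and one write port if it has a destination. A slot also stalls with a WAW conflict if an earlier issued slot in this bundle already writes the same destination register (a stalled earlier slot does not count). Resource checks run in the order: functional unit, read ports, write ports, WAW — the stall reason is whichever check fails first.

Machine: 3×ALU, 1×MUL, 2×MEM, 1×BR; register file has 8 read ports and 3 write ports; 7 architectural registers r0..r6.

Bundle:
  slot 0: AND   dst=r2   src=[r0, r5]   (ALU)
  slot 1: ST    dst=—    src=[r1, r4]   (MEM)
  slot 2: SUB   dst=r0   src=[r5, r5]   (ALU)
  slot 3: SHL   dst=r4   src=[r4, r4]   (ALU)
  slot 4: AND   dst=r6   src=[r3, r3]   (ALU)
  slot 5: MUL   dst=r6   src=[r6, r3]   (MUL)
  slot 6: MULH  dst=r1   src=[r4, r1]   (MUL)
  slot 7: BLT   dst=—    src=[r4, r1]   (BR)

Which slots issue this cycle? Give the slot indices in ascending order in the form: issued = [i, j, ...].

slot 0 (ALU): ISSUE — free A2,Mu1,Ld2,B1 rp6 wp2
slot 1 (MEM): ISSUE — free A2,Mu1,Ld1,B1 rp4 wp2
slot 2 (ALU): ISSUE — free A1,Mu1,Ld1,B1 rp3 wp1
slot 3 (ALU): ISSUE — free A0,Mu1,Ld1,B1 rp2 wp0
slot 4 (ALU): stall FU — free A0,Mu1,Ld1,B1 rp2 wp0
slot 5 (MUL): stall WR_PORT — free A0,Mu1,Ld1,B1 rp2 wp0
slot 6 (MUL): stall WR_PORT — free A0,Mu1,Ld1,B1 rp2 wp0
slot 7 (BR): ISSUE — free A0,Mu1,Ld1,B0 rp0 wp0

issued = [0, 1, 2, 3, 7]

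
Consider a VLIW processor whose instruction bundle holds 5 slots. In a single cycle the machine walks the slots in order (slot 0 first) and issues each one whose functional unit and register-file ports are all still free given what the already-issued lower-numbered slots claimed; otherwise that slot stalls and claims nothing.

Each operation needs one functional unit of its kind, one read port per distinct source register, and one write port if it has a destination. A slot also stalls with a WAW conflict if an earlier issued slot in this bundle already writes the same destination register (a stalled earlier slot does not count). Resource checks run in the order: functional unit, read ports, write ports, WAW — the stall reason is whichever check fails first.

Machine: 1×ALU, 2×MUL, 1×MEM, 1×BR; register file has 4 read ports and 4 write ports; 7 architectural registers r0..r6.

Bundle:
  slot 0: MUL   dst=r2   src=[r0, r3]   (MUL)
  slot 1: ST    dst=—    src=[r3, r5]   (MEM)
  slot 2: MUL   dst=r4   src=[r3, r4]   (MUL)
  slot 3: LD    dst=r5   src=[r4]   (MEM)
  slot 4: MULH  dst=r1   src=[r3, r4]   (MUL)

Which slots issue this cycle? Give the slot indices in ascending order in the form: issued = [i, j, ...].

issued = [0, 1]

slot 0 (MUL): ISSUE — free A1,Mu1,Ld1,B1 rp2 wp3
slot 1 (MEM): ISSUE — free A1,Mu1,Ld0,B1 rp0 wp3
slot 2 (MUL): stall RD_PORT — free A1,Mu1,Ld0,B1 rp0 wp3
slot 3 (MEM): stall FU — free A1,Mu1,Ld0,B1 rp0 wp3
slot 4 (MUL): stall RD_PORT — free A1,Mu1,Ld0,B1 rp0 wp3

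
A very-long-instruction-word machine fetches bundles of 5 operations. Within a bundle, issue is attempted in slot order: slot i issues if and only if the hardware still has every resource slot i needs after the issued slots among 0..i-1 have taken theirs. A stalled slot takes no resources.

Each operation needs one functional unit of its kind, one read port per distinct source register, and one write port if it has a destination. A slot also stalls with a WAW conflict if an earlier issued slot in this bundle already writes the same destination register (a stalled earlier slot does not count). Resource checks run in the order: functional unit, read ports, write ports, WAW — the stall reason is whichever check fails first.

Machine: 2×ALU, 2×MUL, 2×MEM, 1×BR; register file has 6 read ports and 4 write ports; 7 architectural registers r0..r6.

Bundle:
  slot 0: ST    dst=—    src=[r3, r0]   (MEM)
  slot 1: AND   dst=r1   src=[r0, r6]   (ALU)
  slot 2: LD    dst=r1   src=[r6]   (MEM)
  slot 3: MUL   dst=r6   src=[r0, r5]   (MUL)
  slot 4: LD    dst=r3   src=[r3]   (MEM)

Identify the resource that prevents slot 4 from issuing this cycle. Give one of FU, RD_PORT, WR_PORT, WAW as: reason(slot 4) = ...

(0) want 1×MEM +2rd +0wr — yes → AL2|MU2|ME1|BR1|rd4|wr4
(1) want 1×ALU +2rd +1wr — yes → AL1|MU2|ME1|BR1|rd2|wr3
(2) want 1×MEM +1rd +1wr — WAW → AL1|MU2|ME1|BR1|rd2|wr3
(3) want 1×MUL +2rd +1wr — yes → AL1|MU1|ME1|BR1|rd0|wr2
(4) want 1×MEM +1rd +1wr — RD_PORT → AL1|MU1|ME1|BR1|rd0|wr2

reason(slot 4) = RD_PORT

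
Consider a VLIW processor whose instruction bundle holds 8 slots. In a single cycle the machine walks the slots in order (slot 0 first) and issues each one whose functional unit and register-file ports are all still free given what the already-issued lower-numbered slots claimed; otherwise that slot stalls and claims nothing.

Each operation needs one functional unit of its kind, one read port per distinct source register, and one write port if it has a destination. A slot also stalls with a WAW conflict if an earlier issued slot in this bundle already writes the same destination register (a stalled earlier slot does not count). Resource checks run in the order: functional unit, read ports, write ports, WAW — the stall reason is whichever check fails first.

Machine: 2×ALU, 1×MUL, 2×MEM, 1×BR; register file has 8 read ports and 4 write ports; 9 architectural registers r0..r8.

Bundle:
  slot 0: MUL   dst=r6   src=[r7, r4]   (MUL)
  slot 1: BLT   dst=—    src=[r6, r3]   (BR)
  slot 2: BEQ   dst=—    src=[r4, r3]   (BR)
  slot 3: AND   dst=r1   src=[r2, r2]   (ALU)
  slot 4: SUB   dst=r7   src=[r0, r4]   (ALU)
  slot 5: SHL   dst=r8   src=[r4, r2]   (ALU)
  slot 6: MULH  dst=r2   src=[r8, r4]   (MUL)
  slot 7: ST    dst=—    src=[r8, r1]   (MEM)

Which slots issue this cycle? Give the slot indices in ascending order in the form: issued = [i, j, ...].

[0] MUL needs rd=2 wr=1: ok; after: ALU=2 MUL=0 MEM=2 BR=1, R=6, W=3
[1] BR needs rd=2 wr=0: ok; after: ALU=2 MUL=0 MEM=2 BR=0, R=4, W=3
[2] BR needs rd=2 wr=0: FU; after: ALU=2 MUL=0 MEM=2 BR=0, R=4, W=3
[3] ALU needs rd=1 wr=1: ok; after: ALU=1 MUL=0 MEM=2 BR=0, R=3, W=2
[4] ALU needs rd=2 wr=1: ok; after: ALU=0 MUL=0 MEM=2 BR=0, R=1, W=1
[5] ALU needs rd=2 wr=1: FU; after: ALU=0 MUL=0 MEM=2 BR=0, R=1, W=1
[6] MUL needs rd=2 wr=1: FU; after: ALU=0 MUL=0 MEM=2 BR=0, R=1, W=1
[7] MEM needs rd=2 wr=0: RD_PORT; after: ALU=0 MUL=0 MEM=2 BR=0, R=1, W=1

issued = [0, 1, 3, 4]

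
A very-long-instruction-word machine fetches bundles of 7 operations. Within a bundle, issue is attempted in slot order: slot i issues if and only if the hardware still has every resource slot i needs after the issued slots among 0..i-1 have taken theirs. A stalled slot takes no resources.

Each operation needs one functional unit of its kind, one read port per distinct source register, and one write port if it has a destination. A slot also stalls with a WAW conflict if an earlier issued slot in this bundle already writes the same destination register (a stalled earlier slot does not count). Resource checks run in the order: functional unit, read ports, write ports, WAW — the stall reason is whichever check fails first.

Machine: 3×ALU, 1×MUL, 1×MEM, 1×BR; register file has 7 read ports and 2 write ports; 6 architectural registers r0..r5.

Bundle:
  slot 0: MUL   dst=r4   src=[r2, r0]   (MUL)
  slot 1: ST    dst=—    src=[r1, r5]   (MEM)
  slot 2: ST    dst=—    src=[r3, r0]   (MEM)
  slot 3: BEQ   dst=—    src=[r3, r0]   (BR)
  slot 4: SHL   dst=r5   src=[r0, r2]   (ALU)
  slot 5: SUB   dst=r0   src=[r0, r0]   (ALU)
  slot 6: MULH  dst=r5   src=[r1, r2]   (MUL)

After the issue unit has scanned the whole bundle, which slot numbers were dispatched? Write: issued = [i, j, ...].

slot 0 (MUL): ISSUE — free A3,Mu0,Ld1,B1 rp5 wp1
slot 1 (MEM): ISSUE — free A3,Mu0,Ld0,B1 rp3 wp1
slot 2 (MEM): stall FU — free A3,Mu0,Ld0,B1 rp3 wp1
slot 3 (BR): ISSUE — free A3,Mu0,Ld0,B0 rp1 wp1
slot 4 (ALU): stall RD_PORT — free A3,Mu0,Ld0,B0 rp1 wp1
slot 5 (ALU): ISSUE — free A2,Mu0,Ld0,B0 rp0 wp0
slot 6 (MUL): stall FU — free A2,Mu0,Ld0,B0 rp0 wp0

issued = [0, 1, 3, 5]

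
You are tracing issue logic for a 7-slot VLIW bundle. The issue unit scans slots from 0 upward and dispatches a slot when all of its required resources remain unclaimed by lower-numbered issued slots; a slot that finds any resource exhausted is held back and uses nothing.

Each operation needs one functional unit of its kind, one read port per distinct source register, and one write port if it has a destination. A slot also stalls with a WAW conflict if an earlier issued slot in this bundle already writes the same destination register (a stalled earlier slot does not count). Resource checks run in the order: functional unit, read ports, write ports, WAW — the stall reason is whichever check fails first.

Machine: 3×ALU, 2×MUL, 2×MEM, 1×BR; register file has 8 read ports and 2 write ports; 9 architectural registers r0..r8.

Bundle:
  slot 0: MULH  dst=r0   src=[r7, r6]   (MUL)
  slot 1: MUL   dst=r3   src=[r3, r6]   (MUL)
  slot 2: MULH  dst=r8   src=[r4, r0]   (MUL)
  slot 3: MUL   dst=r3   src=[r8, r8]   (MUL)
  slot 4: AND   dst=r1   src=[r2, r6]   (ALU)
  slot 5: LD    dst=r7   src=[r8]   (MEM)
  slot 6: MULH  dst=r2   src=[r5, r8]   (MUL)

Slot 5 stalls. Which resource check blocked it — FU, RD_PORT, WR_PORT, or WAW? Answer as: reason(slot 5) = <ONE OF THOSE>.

reason(slot 5) = WR_PORT

  0. MUL→r0 ⇒ go  {3A/1Mu/2Ld/1B | 6r 1w}
  1. MUL→r3 ⇒ go  {3A/0Mu/2Ld/1B | 4r 0w}
  2. MUL→r8 ⇒ no(FU)  {3A/0Mu/2Ld/1B | 4r 0w}
  3. MUL→r3 ⇒ no(FU)  {3A/0Mu/2Ld/1B | 4r 0w}
  4. ALU→r1 ⇒ no(WR_PORT)  {3A/0Mu/2Ld/1B | 4r 0w}
  5. MEM→r7 ⇒ no(WR_PORT)  {3A/0Mu/2Ld/1B | 4r 0w}
  6. MUL→r2 ⇒ no(FU)  {3A/0Mu/2Ld/1B | 4r 0w}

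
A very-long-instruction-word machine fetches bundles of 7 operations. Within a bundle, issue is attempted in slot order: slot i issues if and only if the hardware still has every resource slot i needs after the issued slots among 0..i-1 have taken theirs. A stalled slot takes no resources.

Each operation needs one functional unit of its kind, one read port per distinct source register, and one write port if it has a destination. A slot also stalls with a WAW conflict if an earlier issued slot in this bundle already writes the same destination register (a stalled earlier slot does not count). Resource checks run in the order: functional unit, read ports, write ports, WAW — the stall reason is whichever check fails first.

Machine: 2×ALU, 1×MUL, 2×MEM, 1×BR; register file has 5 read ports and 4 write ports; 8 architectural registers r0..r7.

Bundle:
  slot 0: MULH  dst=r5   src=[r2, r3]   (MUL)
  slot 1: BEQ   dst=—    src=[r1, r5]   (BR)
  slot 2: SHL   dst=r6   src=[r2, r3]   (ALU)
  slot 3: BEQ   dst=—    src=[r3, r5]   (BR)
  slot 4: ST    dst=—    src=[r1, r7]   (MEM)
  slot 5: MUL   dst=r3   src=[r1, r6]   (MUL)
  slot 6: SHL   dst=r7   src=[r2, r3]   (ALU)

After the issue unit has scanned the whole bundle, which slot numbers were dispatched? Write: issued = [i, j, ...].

#0 MUL src=r2,r3 dispatched  <A:2 Mu:0 Ld:2 B:1 rd:3 wr:3>
#1 BR src=r1,r5 dispatched  <A:2 Mu:0 Ld:2 B:0 rd:1 wr:3>
#2 ALU src=r2,r3 held:RD_PORT  <A:2 Mu:0 Ld:2 B:0 rd:1 wr:3>
#3 BR src=r3,r5 held:FU  <A:2 Mu:0 Ld:2 B:0 rd:1 wr:3>
#4 MEM src=r1,r7 held:RD_PORT  <A:2 Mu:0 Ld:2 B:0 rd:1 wr:3>
#5 MUL src=r1,r6 held:FU  <A:2 Mu:0 Ld:2 B:0 rd:1 wr:3>
#6 ALU src=r2,r3 held:RD_PORT  <A:2 Mu:0 Ld:2 B:0 rd:1 wr:3>

issued = [0, 1]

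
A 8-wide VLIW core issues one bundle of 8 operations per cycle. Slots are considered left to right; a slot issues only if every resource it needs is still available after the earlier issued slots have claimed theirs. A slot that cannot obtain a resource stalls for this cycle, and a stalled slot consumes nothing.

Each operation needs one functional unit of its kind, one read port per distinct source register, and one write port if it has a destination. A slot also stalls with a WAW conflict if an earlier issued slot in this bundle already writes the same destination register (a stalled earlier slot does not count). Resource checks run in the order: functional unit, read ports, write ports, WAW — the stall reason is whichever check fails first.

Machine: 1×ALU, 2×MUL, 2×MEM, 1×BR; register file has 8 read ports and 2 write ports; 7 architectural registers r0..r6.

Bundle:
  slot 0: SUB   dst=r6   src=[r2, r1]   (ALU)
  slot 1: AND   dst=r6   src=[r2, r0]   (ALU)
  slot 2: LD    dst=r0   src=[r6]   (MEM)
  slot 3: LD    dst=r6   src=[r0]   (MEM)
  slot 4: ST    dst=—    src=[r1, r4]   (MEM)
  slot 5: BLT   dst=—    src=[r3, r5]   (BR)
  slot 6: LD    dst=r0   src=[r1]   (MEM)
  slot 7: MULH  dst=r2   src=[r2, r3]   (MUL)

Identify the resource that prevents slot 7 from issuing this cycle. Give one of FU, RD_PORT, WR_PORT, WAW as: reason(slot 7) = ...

reason(slot 7) = RD_PORT

slot 0 (ALU): ISSUE — free A0,Mu2,Ld2,B1 rp6 wp1
slot 1 (ALU): stall FU — free A0,Mu2,Ld2,B1 rp6 wp1
slot 2 (MEM): ISSUE — free A0,Mu2,Ld1,B1 rp5 wp0
slot 3 (MEM): stall WR_PORT — free A0,Mu2,Ld1,B1 rp5 wp0
slot 4 (MEM): ISSUE — free A0,Mu2,Ld0,B1 rp3 wp0
slot 5 (BR): ISSUE — free A0,Mu2,Ld0,B0 rp1 wp0
slot 6 (MEM): stall FU — free A0,Mu2,Ld0,B0 rp1 wp0
slot 7 (MUL): stall RD_PORT — free A0,Mu2,Ld0,B0 rp1 wp0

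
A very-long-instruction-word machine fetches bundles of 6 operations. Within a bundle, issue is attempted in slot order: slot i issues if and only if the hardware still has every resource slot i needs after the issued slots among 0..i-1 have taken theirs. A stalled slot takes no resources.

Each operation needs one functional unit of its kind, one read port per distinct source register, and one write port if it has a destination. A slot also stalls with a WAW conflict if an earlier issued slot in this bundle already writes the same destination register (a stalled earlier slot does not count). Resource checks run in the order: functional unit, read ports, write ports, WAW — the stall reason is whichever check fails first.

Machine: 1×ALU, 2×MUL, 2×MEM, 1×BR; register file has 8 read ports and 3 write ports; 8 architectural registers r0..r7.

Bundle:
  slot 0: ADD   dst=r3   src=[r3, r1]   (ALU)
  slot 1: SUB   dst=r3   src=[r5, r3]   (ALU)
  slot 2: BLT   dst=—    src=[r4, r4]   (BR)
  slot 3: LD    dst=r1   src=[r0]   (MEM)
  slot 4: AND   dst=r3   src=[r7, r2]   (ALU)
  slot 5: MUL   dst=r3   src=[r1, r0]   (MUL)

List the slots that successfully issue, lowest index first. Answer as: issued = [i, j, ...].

(0) want 1×ALU +2rd +1wr — yes → AL0|MU2|ME2|BR1|rd6|wr2
(1) want 1×ALU +2rd +1wr — FU → AL0|MU2|ME2|BR1|rd6|wr2
(2) want 1×BR +1rd +0wr — yes → AL0|MU2|ME2|BR0|rd5|wr2
(3) want 1×MEM +1rd +1wr — yes → AL0|MU2|ME1|BR0|rd4|wr1
(4) want 1×ALU +2rd +1wr — FU → AL0|MU2|ME1|BR0|rd4|wr1
(5) want 1×MUL +2rd +1wr — WAW → AL0|MU2|ME1|BR0|rd4|wr1

issued = [0, 2, 3]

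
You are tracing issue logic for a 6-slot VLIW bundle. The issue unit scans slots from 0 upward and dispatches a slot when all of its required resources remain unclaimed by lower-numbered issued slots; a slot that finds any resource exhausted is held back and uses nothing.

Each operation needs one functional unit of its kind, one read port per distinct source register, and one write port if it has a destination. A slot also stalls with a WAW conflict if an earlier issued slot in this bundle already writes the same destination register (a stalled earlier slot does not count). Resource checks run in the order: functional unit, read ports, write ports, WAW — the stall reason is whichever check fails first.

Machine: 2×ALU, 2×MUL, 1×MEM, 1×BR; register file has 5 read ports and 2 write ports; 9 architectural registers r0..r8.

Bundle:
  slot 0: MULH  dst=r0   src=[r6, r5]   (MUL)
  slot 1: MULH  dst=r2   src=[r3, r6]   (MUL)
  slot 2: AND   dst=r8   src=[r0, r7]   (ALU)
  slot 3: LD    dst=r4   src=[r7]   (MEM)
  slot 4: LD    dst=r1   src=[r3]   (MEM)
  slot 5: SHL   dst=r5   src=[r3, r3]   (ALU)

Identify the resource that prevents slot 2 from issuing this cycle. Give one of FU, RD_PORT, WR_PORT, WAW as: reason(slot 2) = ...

slot 0 (MUL): ISSUE — free A2,Mu1,Ld1,B1 rp3 wp1
slot 1 (MUL): ISSUE — free A2,Mu0,Ld1,B1 rp1 wp0
slot 2 (ALU): stall RD_PORT — free A2,Mu0,Ld1,B1 rp1 wp0
slot 3 (MEM): stall WR_PORT — free A2,Mu0,Ld1,B1 rp1 wp0
slot 4 (MEM): stall WR_PORT — free A2,Mu0,Ld1,B1 rp1 wp0
slot 5 (ALU): stall WR_PORT — free A2,Mu0,Ld1,B1 rp1 wp0

reason(slot 2) = RD_PORT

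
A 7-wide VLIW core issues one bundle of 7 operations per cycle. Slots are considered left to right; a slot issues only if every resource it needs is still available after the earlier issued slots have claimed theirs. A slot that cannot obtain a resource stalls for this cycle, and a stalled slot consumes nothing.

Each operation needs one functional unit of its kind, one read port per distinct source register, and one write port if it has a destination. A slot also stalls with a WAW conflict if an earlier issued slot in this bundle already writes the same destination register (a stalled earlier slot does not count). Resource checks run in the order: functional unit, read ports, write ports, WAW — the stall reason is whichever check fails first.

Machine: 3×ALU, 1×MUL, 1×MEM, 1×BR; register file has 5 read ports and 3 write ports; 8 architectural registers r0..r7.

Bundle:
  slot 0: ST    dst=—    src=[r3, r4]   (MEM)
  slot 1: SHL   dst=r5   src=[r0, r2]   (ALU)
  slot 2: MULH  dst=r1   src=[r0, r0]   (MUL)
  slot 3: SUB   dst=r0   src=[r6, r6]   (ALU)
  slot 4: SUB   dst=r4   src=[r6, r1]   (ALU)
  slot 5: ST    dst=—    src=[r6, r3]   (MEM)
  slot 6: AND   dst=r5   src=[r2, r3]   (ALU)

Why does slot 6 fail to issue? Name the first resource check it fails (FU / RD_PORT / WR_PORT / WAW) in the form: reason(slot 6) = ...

reason(slot 6) = RD_PORT

#0 MEM src=r3,r4 dispatched  <A:3 Mu:1 Ld:0 B:1 rd:3 wr:3>
#1 ALU src=r0,r2 dispatched  <A:2 Mu:1 Ld:0 B:1 rd:1 wr:2>
#2 MUL src=r0,r0 dispatched  <A:2 Mu:0 Ld:0 B:1 rd:0 wr:1>
#3 ALU src=r6,r6 held:RD_PORT  <A:2 Mu:0 Ld:0 B:1 rd:0 wr:1>
#4 ALU src=r6,r1 held:RD_PORT  <A:2 Mu:0 Ld:0 B:1 rd:0 wr:1>
#5 MEM src=r6,r3 held:FU  <A:2 Mu:0 Ld:0 B:1 rd:0 wr:1>
#6 ALU src=r2,r3 held:RD_PORT  <A:2 Mu:0 Ld:0 B:1 rd:0 wr:1>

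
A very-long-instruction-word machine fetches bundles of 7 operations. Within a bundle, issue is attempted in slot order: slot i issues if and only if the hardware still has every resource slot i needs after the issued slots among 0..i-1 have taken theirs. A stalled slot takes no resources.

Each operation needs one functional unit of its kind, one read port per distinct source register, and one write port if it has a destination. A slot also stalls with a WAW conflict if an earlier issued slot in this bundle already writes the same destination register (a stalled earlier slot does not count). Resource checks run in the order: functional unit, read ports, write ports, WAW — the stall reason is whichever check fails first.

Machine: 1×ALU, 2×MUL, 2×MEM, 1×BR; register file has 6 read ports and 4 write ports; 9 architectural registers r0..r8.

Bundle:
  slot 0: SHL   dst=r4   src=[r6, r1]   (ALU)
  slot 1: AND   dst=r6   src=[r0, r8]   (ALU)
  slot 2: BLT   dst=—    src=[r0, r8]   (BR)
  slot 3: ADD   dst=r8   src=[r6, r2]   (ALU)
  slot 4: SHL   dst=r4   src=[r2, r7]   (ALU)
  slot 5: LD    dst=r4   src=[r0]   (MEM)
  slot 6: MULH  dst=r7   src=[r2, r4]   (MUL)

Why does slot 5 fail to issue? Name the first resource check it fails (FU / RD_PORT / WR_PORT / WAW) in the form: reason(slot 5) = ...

  0. ALU→r4 ⇒ go  {0A/2Mu/2Ld/1B | 4r 3w}
  1. ALU→r6 ⇒ no(FU)  {0A/2Mu/2Ld/1B | 4r 3w}
  2. BR ⇒ go  {0A/2Mu/2Ld/0B | 2r 3w}
  3. ALU→r8 ⇒ no(FU)  {0A/2Mu/2Ld/0B | 2r 3w}
  4. ALU→r4 ⇒ no(FU)  {0A/2Mu/2Ld/0B | 2r 3w}
  5. MEM→r4 ⇒ no(WAW)  {0A/2Mu/2Ld/0B | 2r 3w}
  6. MUL→r7 ⇒ go  {0A/1Mu/2Ld/0B | 0r 2w}

reason(slot 5) = WAW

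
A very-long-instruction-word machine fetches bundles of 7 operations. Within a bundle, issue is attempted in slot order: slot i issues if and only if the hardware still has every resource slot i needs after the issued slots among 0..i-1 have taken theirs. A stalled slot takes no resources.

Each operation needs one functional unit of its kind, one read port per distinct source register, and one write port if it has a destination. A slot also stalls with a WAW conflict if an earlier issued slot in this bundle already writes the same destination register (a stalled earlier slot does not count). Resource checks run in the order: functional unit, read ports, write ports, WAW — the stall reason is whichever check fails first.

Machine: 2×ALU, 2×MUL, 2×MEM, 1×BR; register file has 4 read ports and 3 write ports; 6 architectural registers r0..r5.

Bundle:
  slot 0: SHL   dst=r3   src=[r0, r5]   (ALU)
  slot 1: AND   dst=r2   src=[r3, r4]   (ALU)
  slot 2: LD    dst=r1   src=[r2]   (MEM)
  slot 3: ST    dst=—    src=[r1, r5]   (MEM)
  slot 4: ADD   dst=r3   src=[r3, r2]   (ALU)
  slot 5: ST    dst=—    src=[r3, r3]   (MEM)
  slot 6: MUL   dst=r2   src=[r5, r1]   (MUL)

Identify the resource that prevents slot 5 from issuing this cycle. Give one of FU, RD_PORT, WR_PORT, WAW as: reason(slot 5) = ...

slot 0 (ALU): ISSUE — free A1,Mu2,Ld2,B1 rp2 wp2
slot 1 (ALU): ISSUE — free A0,Mu2,Ld2,B1 rp0 wp1
slot 2 (MEM): stall RD_PORT — free A0,Mu2,Ld2,B1 rp0 wp1
slot 3 (MEM): stall RD_PORT — free A0,Mu2,Ld2,B1 rp0 wp1
slot 4 (ALU): stall FU — free A0,Mu2,Ld2,B1 rp0 wp1
slot 5 (MEM): stall RD_PORT — free A0,Mu2,Ld2,B1 rp0 wp1
slot 6 (MUL): stall RD_PORT — free A0,Mu2,Ld2,B1 rp0 wp1

reason(slot 5) = RD_PORT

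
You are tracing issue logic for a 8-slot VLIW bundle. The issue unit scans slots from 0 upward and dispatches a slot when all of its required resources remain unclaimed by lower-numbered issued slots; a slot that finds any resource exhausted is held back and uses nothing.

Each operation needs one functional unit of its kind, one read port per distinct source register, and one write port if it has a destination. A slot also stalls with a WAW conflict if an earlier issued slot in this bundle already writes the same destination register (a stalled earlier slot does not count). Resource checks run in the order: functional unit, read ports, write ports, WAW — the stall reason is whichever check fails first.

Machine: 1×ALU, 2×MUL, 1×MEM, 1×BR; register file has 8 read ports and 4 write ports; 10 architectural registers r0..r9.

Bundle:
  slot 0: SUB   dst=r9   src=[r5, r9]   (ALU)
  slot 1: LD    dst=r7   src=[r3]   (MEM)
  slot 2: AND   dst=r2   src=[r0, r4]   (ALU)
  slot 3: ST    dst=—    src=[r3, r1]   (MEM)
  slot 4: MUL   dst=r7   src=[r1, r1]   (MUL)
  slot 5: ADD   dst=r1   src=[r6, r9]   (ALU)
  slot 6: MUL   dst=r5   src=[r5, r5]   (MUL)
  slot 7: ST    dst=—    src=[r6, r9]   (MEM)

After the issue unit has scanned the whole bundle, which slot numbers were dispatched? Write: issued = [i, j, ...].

issued = [0, 1, 6]

slot 0 (ALU): ISSUE — free A0,Mu2,Ld1,B1 rp6 wp3
slot 1 (MEM): ISSUE — free A0,Mu2,Ld0,B1 rp5 wp2
slot 2 (ALU): stall FU — free A0,Mu2,Ld0,B1 rp5 wp2
slot 3 (MEM): stall FU — free A0,Mu2,Ld0,B1 rp5 wp2
slot 4 (MUL): stall WAW — free A0,Mu2,Ld0,B1 rp5 wp2
slot 5 (ALU): stall FU — free A0,Mu2,Ld0,B1 rp5 wp2
slot 6 (MUL): ISSUE — free A0,Mu1,Ld0,B1 rp4 wp1
slot 7 (MEM): stall FU — free A0,Mu1,Ld0,B1 rp4 wp1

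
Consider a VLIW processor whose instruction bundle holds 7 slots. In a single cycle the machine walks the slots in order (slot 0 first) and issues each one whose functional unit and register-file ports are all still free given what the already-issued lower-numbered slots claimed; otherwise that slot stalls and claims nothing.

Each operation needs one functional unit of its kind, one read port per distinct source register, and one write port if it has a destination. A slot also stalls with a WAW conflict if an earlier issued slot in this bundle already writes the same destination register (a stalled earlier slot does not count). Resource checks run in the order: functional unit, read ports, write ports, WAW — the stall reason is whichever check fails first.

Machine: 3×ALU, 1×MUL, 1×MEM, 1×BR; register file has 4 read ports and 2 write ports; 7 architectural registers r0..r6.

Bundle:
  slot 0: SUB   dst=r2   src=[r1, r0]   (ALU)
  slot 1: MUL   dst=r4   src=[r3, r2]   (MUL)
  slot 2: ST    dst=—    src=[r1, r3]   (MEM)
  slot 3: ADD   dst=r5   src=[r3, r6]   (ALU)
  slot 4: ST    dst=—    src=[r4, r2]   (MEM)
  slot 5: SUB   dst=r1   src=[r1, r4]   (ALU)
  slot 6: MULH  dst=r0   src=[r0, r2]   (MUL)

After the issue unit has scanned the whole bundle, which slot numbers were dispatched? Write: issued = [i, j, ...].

issued = [0, 1]

#0 ALU src=r1,r0 dispatched  <A:2 Mu:1 Ld:1 B:1 rd:2 wr:1>
#1 MUL src=r3,r2 dispatched  <A:2 Mu:0 Ld:1 B:1 rd:0 wr:0>
#2 MEM src=r1,r3 held:RD_PORT  <A:2 Mu:0 Ld:1 B:1 rd:0 wr:0>
#3 ALU src=r3,r6 held:RD_PORT  <A:2 Mu:0 Ld:1 B:1 rd:0 wr:0>
#4 MEM src=r4,r2 held:RD_PORT  <A:2 Mu:0 Ld:1 B:1 rd:0 wr:0>
#5 ALU src=r1,r4 held:RD_PORT  <A:2 Mu:0 Ld:1 B:1 rd:0 wr:0>
#6 MUL src=r0,r2 held:FU  <A:2 Mu:0 Ld:1 B:1 rd:0 wr:0>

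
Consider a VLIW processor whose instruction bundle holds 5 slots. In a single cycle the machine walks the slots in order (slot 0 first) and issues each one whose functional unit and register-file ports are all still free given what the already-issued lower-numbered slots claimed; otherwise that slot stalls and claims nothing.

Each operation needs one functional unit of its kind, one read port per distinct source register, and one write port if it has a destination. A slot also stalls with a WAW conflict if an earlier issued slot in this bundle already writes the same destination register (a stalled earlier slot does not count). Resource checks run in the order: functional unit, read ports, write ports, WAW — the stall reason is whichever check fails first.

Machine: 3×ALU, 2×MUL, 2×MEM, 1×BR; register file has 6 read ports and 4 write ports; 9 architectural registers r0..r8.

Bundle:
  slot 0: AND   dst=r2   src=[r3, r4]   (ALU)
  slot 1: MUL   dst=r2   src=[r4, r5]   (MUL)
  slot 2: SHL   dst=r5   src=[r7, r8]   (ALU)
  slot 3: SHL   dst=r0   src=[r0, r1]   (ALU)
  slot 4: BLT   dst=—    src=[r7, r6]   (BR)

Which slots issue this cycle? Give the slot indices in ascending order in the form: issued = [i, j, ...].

  0. ALU→r2 ⇒ go  {2A/2Mu/2Ld/1B | 4r 3w}
  1. MUL→r2 ⇒ no(WAW)  {2A/2Mu/2Ld/1B | 4r 3w}
  2. ALU→r5 ⇒ go  {1A/2Mu/2Ld/1B | 2r 2w}
  3. ALU→r0 ⇒ go  {0A/2Mu/2Ld/1B | 0r 1w}
  4. BR ⇒ no(RD_PORT)  {0A/2Mu/2Ld/1B | 0r 1w}

issued = [0, 2, 3]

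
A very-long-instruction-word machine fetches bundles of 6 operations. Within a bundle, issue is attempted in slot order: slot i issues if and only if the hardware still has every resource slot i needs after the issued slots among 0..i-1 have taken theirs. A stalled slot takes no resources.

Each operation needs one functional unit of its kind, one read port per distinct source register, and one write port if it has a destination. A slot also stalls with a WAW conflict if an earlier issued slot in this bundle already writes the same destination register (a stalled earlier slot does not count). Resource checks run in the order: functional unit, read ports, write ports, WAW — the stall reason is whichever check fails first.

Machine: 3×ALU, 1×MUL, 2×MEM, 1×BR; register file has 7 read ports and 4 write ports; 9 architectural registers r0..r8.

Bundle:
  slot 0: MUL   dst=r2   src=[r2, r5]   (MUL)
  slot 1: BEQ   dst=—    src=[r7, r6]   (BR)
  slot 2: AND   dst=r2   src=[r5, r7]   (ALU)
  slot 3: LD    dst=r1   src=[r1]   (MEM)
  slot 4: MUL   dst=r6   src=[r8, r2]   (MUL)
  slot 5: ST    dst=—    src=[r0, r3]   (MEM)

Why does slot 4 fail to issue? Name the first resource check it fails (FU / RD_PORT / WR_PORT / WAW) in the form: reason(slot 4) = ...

slot 0 (MUL): ISSUE — free A3,Mu0,Ld2,B1 rp5 wp3
slot 1 (BR): ISSUE — free A3,Mu0,Ld2,B0 rp3 wp3
slot 2 (ALU): stall WAW — free A3,Mu0,Ld2,B0 rp3 wp3
slot 3 (MEM): ISSUE — free A3,Mu0,Ld1,B0 rp2 wp2
slot 4 (MUL): stall FU — free A3,Mu0,Ld1,B0 rp2 wp2
slot 5 (MEM): ISSUE — free A3,Mu0,Ld0,B0 rp0 wp2

reason(slot 4) = FU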